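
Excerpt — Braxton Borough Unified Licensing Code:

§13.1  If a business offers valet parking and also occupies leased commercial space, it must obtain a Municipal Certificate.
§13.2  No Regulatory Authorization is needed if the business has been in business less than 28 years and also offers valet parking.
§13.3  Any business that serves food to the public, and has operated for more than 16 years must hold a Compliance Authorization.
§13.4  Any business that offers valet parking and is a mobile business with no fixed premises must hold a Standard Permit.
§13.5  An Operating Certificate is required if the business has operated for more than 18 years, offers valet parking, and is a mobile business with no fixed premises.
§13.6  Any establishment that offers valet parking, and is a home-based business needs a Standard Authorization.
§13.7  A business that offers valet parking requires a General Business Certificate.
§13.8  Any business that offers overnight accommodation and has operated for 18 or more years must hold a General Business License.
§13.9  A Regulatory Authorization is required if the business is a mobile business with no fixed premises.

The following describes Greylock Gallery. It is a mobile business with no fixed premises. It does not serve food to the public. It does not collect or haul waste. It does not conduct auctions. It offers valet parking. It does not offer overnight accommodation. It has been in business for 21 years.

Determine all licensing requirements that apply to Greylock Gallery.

§13.1 offers valet parking; is a mobile business with no fixed premises (not: occupies leased commercial space) → Municipal Certificate not required.
§13.2 years in business 21 < 28; offers valet parking → exempt from Regulatory Authorization.
§13.3 does not serve food to the public; years in business 21 > 16 → Compliance Authorization not required.
§13.4 offers valet parking; is a mobile business with no fixed premises → Standard Permit required.
§13.5 years in business 21 > 18; offers valet parking; is a mobile business with no fixed premises → Operating Certificate required.
§13.6 offers valet parking; is a mobile business with no fixed premises (not: is a home-based business) → Standard Authorization not required.
§13.7 offers valet parking → General Business Certificate required.
§13.8 does not offer overnight accommodation; years in business 21 ≥ 18 → General Business License not required.
§13.9 is a mobile business with no fixed premises → Regulatory Authorization required.

General Business Certificate, Operating Certificate, Standard Permit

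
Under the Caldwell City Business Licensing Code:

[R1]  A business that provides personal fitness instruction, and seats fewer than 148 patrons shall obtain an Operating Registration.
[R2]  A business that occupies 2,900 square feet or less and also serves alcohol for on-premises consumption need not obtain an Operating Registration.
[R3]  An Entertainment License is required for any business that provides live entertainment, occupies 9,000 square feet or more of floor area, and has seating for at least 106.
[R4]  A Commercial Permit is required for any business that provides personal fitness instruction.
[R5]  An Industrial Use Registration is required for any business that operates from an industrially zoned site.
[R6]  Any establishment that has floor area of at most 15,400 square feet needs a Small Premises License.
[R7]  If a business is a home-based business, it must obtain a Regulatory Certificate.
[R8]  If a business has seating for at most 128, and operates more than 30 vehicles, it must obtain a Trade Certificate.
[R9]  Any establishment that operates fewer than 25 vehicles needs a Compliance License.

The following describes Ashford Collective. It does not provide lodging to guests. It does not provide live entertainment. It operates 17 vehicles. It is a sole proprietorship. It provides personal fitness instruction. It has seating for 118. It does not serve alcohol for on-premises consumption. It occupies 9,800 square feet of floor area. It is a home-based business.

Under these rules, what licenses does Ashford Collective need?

[R1] provides personal fitness instruction; seating 118 < 148 → Operating Registration required.
[R2] floor area 9,800 square feet > 2,900 square feet; does not serve alcohol for on-premises consumption → Operating Registration exemption does not apply.
[R3] does not provide live entertainment; floor area 9,800 square feet ≥ 9,000 square feet; seating 118 ≥ 106 → Entertainment License not required.
[R4] provides personal fitness instruction → Commercial Permit required.
[R5] is a home-based business (not: operates from an industrially zoned site) → Industrial Use Registration not required.
[R6] floor area 9,800 square feet ≤ 15,400 square feet → Small Premises License required.
[R7] is a home-based business → Regulatory Certificate required.
[R8] seating 118 ≤ 128; vehicles 17 ≤ 30 → Trade Certificate not required.
[R9] vehicles 17 < 25 → Compliance License required.

Commercial Permit, Compliance License, Operating Registration, Regulatory Certificate, Small Premises License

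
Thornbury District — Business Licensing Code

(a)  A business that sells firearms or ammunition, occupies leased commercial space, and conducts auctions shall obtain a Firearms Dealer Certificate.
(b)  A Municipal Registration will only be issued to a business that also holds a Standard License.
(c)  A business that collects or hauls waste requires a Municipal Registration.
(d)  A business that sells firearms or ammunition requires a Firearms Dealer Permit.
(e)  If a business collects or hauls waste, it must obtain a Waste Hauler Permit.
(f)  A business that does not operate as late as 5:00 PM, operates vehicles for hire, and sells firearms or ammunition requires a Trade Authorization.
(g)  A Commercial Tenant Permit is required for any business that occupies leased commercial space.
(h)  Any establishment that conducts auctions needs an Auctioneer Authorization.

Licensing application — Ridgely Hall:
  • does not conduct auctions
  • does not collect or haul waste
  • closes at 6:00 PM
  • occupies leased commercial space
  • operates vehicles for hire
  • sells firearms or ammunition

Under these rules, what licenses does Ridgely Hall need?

Commercial Tenant Permit, Firearms Dealer Permit

(a) sells firearms or ammunition; occupies leased commercial space; does not conduct auctions → Firearms Dealer Certificate not required.
(b) Municipal Registration is not required → no effect.
(c) does not collect or haul waste → Municipal Registration not required.
(d) sells firearms or ammunition → Firearms Dealer Permit required.
(e) does not collect or haul waste → Waste Hauler Permit not required.
(f) closes 6:00 PM, after 5:00 PM; operates vehicles for hire; sells firearms or ammunition → Trade Authorization not required.
(g) occupies leased commercial space → Commercial Tenant Permit required.
(h) does not conduct auctions → Auctioneer Authorization not required.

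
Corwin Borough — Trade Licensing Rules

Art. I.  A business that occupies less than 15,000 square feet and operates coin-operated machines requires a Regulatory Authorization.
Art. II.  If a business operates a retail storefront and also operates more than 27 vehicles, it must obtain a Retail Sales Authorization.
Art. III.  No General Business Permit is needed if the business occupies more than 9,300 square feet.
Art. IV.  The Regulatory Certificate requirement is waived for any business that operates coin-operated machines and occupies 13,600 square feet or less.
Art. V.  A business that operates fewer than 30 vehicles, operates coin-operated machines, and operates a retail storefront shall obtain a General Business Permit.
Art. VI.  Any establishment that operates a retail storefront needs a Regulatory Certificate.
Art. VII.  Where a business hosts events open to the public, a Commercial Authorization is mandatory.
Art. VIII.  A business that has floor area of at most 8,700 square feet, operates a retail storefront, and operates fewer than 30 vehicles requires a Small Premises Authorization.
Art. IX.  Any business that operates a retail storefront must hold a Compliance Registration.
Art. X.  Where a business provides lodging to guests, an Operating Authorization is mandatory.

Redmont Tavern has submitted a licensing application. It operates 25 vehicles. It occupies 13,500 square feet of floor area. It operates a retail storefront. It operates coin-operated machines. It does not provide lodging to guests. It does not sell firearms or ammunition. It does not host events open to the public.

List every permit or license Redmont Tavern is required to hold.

Compliance Registration, Regulatory Authorization

Art. I. floor area 13,500 square feet < 15,000 square feet; operates coin-operated machines → Regulatory Authorization required.
Art. II. operates a retail storefront; vehicles 25 ≤ 27 → Retail Sales Authorization not required.
Art. III. floor area 13,500 square feet > 9,300 square feet → exempt from General Business Permit.
Art. IV. operates coin-operated machines; floor area 13,500 square feet ≤ 13,600 square feet → exempt from Regulatory Certificate.
Art. V. vehicles 25 < 30; operates coin-operated machines; operates a retail storefront → General Business Permit required.
Art. VI. operates a retail storefront → Regulatory Certificate required.
Art. VII. does not host events open to the public → Commercial Authorization not required.
Art. VIII. floor area 13,500 square feet > 8,700 square feet; operates a retail storefront; vehicles 25 < 30 → Small Premises Authorization not required.
Art. IX. operates a retail storefront → Compliance Registration required.
Art. X. does not provide lodging to guests → Operating Authorization not required.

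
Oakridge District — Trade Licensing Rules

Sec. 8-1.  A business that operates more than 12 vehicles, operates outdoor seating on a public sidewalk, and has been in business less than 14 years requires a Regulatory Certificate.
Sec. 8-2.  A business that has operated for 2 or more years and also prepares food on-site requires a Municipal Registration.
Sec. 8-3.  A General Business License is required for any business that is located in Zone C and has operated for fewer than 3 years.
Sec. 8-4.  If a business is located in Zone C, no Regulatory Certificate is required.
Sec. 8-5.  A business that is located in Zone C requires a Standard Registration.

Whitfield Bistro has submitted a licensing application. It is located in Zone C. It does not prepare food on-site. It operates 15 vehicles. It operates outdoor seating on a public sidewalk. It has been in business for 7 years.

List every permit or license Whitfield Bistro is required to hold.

Sec. 8-1. vehicles 15 > 12; operates outdoor seating on a public sidewalk; years in business 7 < 14 → Regulatory Certificate required.
Sec. 8-2. years in business 7 ≥ 2; does not prepare food on-site → Municipal Registration not required.
Sec. 8-3. is located in Zone C; years in business 7 ≥ 3 → General Business License not required.
Sec. 8-4. is located in Zone C → exempt from Regulatory Certificate.
Sec. 8-5. is located in Zone C → Standard Registration required.

Standard Registration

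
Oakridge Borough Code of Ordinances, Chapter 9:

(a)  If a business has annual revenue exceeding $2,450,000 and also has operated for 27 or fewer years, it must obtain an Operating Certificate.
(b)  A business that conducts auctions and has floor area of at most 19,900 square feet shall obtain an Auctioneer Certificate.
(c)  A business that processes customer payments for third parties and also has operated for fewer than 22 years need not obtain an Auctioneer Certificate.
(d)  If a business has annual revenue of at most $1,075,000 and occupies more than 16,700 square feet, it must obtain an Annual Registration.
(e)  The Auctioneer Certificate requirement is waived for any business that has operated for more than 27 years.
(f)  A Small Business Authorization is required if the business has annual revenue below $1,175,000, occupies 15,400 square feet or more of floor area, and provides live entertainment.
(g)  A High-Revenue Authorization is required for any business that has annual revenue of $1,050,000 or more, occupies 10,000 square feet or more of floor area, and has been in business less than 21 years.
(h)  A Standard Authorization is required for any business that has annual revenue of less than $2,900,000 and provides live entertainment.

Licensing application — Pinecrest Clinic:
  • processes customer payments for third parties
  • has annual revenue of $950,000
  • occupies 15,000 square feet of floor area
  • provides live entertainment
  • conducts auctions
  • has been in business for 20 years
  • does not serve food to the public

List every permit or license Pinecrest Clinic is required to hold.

(a) revenue $950,000 ≤ $2,450,000; years in business 20 ≤ 27 → Operating Certificate not required.
(b) conducts auctions; floor area 15,000 square feet ≤ 19,900 square feet → Auctioneer Certificate required.
(c) processes customer payments for third parties; years in business 20 < 22 → exempt from Auctioneer Certificate.
(d) revenue $950,000 ≤ $1,075,000; floor area 15,000 square feet ≤ 16,700 square feet → Annual Registration not required.
(e) years in business 20 ≤ 27 → Auctioneer Certificate exemption does not apply.
(f) revenue $950,000 < $1,175,000; floor area 15,000 square feet < 15,400 square feet; provides live entertainment → Small Business Authorization not required.
(g) revenue $950,000 < $1,050,000; floor area 15,000 square feet ≥ 10,000 square feet; years in business 20 < 21 → High-Revenue Authorization not required.
(h) revenue $950,000 < $2,900,000; provides live entertainment → Standard Authorization required.

Standard Authorization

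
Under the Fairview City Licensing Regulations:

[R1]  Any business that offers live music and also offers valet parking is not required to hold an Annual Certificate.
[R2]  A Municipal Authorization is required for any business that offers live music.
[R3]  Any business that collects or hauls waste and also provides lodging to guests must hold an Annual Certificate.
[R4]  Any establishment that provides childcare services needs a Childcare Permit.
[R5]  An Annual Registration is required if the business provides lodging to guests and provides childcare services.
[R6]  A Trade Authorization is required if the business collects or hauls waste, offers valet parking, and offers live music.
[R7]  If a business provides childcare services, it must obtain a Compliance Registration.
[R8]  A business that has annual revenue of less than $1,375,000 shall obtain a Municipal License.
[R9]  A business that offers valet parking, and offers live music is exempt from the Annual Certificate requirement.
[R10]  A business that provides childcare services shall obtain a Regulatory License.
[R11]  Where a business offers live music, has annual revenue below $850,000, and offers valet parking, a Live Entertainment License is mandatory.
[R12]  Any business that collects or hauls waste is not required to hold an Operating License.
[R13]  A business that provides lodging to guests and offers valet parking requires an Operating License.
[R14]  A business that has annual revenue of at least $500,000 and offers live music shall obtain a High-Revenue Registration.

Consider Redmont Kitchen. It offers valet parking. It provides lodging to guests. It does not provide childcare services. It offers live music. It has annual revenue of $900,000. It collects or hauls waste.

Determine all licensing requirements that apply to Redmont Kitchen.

High-Revenue Registration, Municipal Authorization, Municipal License, Trade Authorization

[R1] offers live music; offers valet parking → exempt from Annual Certificate.
[R2] offers live music → Municipal Authorization required.
[R3] collects or hauls waste; provides lodging to guests → Annual Certificate required.
[R4] does not provide childcare services → Childcare Permit not required.
[R5] provides lodging to guests; does not provide childcare services → Annual Registration not required.
[R6] collects or hauls waste; offers valet parking; offers live music → Trade Authorization required.
[R7] does not provide childcare services → Compliance Registration not required.
[R8] revenue $900,000 < $1,375,000 → Municipal License required.
[R9] offers valet parking; offers live music → exempt from Annual Certificate.
[R10] does not provide childcare services → Regulatory License not required.
[R11] offers live music; revenue $900,000 ≥ $850,000; offers valet parking → Live Entertainment License not required.
[R12] collects or hauls waste → exempt from Operating License.
[R13] provides lodging to guests; offers valet parking → Operating License required.
[R14] revenue $900,000 ≥ $500,000; offers live music → High-Revenue Registration required.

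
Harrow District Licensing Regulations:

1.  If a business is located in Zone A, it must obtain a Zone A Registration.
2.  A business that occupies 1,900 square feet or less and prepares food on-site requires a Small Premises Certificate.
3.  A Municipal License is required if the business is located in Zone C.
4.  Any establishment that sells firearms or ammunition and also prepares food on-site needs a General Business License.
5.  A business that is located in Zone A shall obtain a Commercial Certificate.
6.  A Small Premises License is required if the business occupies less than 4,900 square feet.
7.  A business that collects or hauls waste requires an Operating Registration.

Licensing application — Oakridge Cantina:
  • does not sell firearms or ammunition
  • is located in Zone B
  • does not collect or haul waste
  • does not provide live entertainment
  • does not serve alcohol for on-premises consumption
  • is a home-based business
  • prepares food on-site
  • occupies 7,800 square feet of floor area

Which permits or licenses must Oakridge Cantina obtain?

None

1. is located in Zone B (not: is located in Zone A) → Zone A Registration not required.
2. floor area 7,800 square feet > 1,900 square feet; prepares food on-site → Small Premises Certificate not required.
3. is located in Zone B (not: is located in Zone C) → Municipal License not required.
4. does not sell firearms or ammunition; prepares food on-site → General Business License not required.
5. is located in Zone B (not: is located in Zone A) → Commercial Certificate not required.
6. floor area 7,800 square feet ≥ 4,900 square feet → Small Premises License not required.
7. does not collect or haul waste → Operating Registration not required.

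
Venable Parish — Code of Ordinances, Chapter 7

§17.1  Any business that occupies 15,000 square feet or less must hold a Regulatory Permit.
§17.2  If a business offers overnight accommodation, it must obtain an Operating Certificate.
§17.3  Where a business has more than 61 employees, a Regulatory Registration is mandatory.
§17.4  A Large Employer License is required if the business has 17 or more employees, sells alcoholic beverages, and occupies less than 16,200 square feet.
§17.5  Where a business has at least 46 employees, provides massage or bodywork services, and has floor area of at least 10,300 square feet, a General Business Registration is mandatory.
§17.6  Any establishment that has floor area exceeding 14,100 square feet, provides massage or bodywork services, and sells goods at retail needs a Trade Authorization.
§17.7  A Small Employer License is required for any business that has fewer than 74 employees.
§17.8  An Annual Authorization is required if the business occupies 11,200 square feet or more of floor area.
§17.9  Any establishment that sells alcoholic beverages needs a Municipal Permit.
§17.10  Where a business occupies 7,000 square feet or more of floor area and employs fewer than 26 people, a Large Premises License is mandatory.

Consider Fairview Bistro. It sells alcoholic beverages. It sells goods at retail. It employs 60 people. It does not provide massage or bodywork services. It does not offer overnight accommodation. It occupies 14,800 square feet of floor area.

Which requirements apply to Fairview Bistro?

Annual Authorization, Large Employer License, Municipal Permit, Regulatory Permit, Small Employer License

§17.1 floor area 14,800 square feet ≤ 15,000 square feet → Regulatory Permit required.
§17.2 does not offer overnight accommodation → Operating Certificate not required.
§17.3 employees 60 ≤ 61 → Regulatory Registration not required.
§17.4 employees 60 ≥ 17; sells alcoholic beverages; floor area 14,800 square feet < 16,200 square feet → Large Employer License required.
§17.5 employees 60 ≥ 46; does not provide massage or bodywork services; floor area 14,800 square feet ≥ 10,300 square feet → General Business Registration not required.
§17.6 floor area 14,800 square feet > 14,100 square feet; does not provide massage or bodywork services; sells goods at retail → Trade Authorization not required.
§17.7 employees 60 < 74 → Small Employer License required.
§17.8 floor area 14,800 square feet ≥ 11,200 square feet → Annual Authorization required.
§17.9 sells alcoholic beverages → Municipal Permit required.
§17.10 floor area 14,800 square feet ≥ 7,000 square feet; employees 60 ≥ 26 → Large Premises License not required.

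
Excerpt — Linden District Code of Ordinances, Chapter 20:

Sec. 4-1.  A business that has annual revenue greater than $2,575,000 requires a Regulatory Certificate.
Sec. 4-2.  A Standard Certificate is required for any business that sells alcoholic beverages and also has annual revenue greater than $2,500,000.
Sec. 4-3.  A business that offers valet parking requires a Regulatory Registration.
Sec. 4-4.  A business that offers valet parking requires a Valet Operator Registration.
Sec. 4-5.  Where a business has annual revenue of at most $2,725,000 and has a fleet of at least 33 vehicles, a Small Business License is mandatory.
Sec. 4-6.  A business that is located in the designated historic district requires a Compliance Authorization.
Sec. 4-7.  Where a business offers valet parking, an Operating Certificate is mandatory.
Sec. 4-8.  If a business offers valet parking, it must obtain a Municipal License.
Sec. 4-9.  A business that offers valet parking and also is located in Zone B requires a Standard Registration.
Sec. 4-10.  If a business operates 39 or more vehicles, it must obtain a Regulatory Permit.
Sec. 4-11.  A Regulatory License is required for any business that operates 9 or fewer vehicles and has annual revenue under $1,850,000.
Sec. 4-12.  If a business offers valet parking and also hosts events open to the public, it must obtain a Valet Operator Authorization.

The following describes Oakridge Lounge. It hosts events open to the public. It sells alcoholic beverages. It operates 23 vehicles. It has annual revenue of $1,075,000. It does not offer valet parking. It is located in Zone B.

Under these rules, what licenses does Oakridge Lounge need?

Sec. 4-1. revenue $1,075,000 ≤ $2,575,000 → Regulatory Certificate not required.
Sec. 4-2. sells alcoholic beverages; revenue $1,075,000 ≤ $2,500,000 → Standard Certificate not required.
Sec. 4-3. does not offer valet parking → Regulatory Registration not required.
Sec. 4-4. does not offer valet parking → Valet Operator Registration not required.
Sec. 4-5. revenue $1,075,000 ≤ $2,725,000; vehicles 23 < 33 → Small Business License not required.
Sec. 4-6. is located in Zone B (not: is located in the designated historic district) → Compliance Authorization not required.
Sec. 4-7. does not offer valet parking → Operating Certificate not required.
Sec. 4-8. does not offer valet parking → Municipal License not required.
Sec. 4-9. does not offer valet parking; is located in Zone B → Standard Registration not required.
Sec. 4-10. vehicles 23 < 39 → Regulatory Permit not required.
Sec. 4-11. vehicles 23 > 9; revenue $1,075,000 < $1,850,000 → Regulatory License not required.
Sec. 4-12. does not offer valet parking; hosts events open to the public → Valet Operator Authorization not required.

None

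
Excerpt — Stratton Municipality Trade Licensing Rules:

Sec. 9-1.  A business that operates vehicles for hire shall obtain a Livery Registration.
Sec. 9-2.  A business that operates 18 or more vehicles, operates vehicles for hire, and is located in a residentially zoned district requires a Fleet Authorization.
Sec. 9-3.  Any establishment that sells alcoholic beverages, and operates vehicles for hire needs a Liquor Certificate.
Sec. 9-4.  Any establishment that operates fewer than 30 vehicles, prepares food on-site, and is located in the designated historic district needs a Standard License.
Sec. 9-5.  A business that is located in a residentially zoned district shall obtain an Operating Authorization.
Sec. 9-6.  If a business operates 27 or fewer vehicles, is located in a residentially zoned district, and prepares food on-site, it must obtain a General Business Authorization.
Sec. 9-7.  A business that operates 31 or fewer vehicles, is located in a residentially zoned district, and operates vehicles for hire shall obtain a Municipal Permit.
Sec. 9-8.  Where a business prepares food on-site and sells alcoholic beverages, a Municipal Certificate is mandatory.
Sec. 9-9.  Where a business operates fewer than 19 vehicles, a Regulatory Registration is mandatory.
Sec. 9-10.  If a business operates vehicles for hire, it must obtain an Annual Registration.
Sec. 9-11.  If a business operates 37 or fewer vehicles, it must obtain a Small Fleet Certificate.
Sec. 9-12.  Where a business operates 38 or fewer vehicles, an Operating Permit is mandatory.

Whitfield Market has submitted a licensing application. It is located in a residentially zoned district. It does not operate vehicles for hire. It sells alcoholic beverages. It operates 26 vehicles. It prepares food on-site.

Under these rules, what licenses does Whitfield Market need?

Sec. 9-1. does not operate vehicles for hire → Livery Registration not required.
Sec. 9-2. vehicles 26 ≥ 18; does not operate vehicles for hire; is located in a residentially zoned district → Fleet Authorization not required.
Sec. 9-3. sells alcoholic beverages; does not operate vehicles for hire → Liquor Certificate not required.
Sec. 9-4. vehicles 26 < 30; prepares food on-site; is located in a residentially zoned district (not: is located in the designated historic district) → Standard License not required.
Sec. 9-5. is located in a residentially zoned district → Operating Authorization required.
Sec. 9-6. vehicles 26 ≤ 27; is located in a residentially zoned district; prepares food on-site → General Business Authorization required.
Sec. 9-7. vehicles 26 ≤ 31; is located in a residentially zoned district; does not operate vehicles for hire → Municipal Permit not required.
Sec. 9-8. prepares food on-site; sells alcoholic beverages → Municipal Certificate required.
Sec. 9-9. vehicles 26 ≥ 19 → Regulatory Registration not required.
Sec. 9-10. does not operate vehicles for hire → Annual Registration not required.
Sec. 9-11. vehicles 26 ≤ 37 → Small Fleet Certificate required.
Sec. 9-12. vehicles 26 ≤ 38 → Operating Permit required.

General Business Authorization, Municipal Certificate, Operating Authorization, Operating Permit, Small Fleet Certificate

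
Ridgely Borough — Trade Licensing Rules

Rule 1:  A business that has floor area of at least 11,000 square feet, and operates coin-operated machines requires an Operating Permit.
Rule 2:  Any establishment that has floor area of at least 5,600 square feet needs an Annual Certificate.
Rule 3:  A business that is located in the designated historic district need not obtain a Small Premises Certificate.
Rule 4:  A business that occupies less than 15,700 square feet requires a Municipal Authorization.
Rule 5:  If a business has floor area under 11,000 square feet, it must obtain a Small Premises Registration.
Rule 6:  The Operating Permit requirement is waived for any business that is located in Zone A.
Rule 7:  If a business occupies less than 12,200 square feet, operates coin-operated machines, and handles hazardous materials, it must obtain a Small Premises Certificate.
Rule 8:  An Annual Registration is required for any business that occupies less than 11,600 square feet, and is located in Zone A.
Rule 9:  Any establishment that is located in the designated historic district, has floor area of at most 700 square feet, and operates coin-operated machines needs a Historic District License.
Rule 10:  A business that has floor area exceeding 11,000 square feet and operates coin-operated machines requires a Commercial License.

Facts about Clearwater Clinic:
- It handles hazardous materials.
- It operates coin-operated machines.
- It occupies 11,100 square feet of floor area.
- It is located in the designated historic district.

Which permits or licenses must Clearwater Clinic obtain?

Annual Certificate, Commercial License, Municipal Authorization, Operating Permit

Rule 1: floor area 11,100 square feet ≥ 11,000 square feet; operates coin-operated machines → Operating Permit required.
Rule 2: floor area 11,100 square feet ≥ 5,600 square feet → Annual Certificate required.
Rule 3: is located in the designated historic district → exempt from Small Premises Certificate.
Rule 4: floor area 11,100 square feet < 15,700 square feet → Municipal Authorization required.
Rule 5: floor area 11,100 square feet ≥ 11,000 square feet → Small Premises Registration not required.
Rule 6: is located in the designated historic district (not: is located in Zone A) → Operating Permit exemption does not apply.
Rule 7: floor area 11,100 square feet < 12,200 square feet; operates coin-operated machines; handles hazardous materials → Small Premises Certificate required.
Rule 8: floor area 11,100 square feet < 11,600 square feet; is located in the designated historic district (not: is located in Zone A) → Annual Registration not required.
Rule 9: is located in the designated historic district; floor area 11,100 square feet > 700 square feet; operates coin-operated machines → Historic District License not required.
Rule 10: floor area 11,100 square feet > 11,000 square feet; operates coin-operated machines → Commercial License required.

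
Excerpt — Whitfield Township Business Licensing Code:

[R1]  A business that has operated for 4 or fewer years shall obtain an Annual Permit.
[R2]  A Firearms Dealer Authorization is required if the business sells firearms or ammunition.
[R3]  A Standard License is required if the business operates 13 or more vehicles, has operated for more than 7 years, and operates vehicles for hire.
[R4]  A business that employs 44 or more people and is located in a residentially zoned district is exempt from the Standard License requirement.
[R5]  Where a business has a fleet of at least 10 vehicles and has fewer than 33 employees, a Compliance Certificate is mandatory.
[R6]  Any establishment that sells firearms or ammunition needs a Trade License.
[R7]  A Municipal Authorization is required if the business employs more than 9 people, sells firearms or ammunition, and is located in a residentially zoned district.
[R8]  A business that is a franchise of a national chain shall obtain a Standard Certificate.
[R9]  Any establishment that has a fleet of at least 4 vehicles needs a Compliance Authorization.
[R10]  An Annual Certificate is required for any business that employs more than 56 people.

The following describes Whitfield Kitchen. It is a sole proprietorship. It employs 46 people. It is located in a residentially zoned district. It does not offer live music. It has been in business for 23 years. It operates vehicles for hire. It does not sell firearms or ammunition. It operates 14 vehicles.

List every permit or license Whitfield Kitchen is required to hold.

Compliance Authorization

[R1] years in business 23 > 4 → Annual Permit not required.
[R2] does not sell firearms or ammunition → Firearms Dealer Authorization not required.
[R3] vehicles 14 ≥ 13; years in business 23 > 7; operates vehicles for hire → Standard License required.
[R4] employees 46 ≥ 44; is located in a residentially zoned district → exempt from Standard License.
[R5] vehicles 14 ≥ 10; employees 46 ≥ 33 → Compliance Certificate not required.
[R6] does not sell firearms or ammunition → Trade License not required.
[R7] employees 46 > 9; does not sell firearms or ammunition; is located in a residentially zoned district → Municipal Authorization not required.
[R8] is a sole proprietorship (not: is a franchise of a national chain) → Standard Certificate not required.
[R9] vehicles 14 ≥ 4 → Compliance Authorization required.
[R10] employees 46 ≤ 56 → Annual Certificate not required.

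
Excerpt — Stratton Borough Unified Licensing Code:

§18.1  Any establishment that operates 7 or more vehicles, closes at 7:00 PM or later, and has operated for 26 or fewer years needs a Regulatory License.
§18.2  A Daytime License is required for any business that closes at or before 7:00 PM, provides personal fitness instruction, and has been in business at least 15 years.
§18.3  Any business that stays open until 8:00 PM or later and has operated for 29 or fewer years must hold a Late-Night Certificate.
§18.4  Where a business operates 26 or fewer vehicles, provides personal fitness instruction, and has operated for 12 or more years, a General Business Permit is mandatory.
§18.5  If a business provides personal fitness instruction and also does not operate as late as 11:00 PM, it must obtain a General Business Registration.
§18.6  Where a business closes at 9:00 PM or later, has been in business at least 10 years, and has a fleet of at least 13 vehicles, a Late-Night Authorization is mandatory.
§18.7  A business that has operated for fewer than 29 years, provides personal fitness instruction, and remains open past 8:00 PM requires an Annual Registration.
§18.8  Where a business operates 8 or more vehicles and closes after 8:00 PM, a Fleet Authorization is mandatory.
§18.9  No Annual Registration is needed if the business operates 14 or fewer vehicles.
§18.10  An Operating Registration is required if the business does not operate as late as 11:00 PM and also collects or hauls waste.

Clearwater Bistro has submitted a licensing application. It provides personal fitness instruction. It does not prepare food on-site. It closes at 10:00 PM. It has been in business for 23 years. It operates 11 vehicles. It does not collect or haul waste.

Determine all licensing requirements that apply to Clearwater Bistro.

§18.1 vehicles 11 ≥ 7; closes 10:00 PM, after 7:00 PM; years in business 23 ≤ 26 → Regulatory License required.
§18.2 closes 10:00 PM, after 7:00 PM; provides personal fitness instruction; years in business 23 ≥ 15 → Daytime License not required.
§18.3 closes 10:00 PM, after 8:00 PM; years in business 23 ≤ 29 → Late-Night Certificate required.
§18.4 vehicles 11 ≤ 26; provides personal fitness instruction; years in business 23 ≥ 12 → General Business Permit required.
§18.5 provides personal fitness instruction; closes 10:00 PM, at/before 11:00 PM → General Business Registration required.
§18.6 closes 10:00 PM, after 9:00 PM; years in business 23 ≥ 10; vehicles 11 < 13 → Late-Night Authorization not required.
§18.7 years in business 23 < 29; provides personal fitness instruction; closes 10:00 PM, after 8:00 PM → Annual Registration required.
§18.8 vehicles 11 ≥ 8; closes 10:00 PM, after 8:00 PM → Fleet Authorization required.
§18.9 vehicles 11 ≤ 14 → exempt from Annual Registration.
§18.10 closes 10:00 PM, at/before 11:00 PM; does not collect or haul waste → Operating Registration not required.

Fleet Authorization, General Business Permit, General Business Registration, Late-Night Certificate, Regulatory License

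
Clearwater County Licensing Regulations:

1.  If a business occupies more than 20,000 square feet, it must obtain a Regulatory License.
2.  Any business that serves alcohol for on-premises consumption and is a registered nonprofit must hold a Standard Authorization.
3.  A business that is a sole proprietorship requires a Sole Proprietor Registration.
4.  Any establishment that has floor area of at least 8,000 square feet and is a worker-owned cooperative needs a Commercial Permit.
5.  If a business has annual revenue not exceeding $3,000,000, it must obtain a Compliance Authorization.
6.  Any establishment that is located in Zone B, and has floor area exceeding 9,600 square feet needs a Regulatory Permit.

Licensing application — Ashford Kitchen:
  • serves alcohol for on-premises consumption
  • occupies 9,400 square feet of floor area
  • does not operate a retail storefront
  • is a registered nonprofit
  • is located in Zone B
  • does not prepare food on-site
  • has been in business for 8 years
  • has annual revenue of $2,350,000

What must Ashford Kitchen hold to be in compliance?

1. floor area 9,400 square feet ≤ 20,000 square feet → Regulatory License not required.
2. serves alcohol for on-premises consumption; is a registered nonprofit → Standard Authorization required.
3. is a registered nonprofit (not: is a sole proprietorship) → Sole Proprietor Registration not required.
4. floor area 9,400 square feet ≥ 8,000 square feet; is a registered nonprofit (not: is a worker-owned cooperative) → Commercial Permit not required.
5. revenue $2,350,000 ≤ $3,000,000 → Compliance Authorization required.
6. is located in Zone B; floor area 9,400 square feet ≤ 9,600 square feet → Regulatory Permit not required.

Compliance Authorization, Standard Authorization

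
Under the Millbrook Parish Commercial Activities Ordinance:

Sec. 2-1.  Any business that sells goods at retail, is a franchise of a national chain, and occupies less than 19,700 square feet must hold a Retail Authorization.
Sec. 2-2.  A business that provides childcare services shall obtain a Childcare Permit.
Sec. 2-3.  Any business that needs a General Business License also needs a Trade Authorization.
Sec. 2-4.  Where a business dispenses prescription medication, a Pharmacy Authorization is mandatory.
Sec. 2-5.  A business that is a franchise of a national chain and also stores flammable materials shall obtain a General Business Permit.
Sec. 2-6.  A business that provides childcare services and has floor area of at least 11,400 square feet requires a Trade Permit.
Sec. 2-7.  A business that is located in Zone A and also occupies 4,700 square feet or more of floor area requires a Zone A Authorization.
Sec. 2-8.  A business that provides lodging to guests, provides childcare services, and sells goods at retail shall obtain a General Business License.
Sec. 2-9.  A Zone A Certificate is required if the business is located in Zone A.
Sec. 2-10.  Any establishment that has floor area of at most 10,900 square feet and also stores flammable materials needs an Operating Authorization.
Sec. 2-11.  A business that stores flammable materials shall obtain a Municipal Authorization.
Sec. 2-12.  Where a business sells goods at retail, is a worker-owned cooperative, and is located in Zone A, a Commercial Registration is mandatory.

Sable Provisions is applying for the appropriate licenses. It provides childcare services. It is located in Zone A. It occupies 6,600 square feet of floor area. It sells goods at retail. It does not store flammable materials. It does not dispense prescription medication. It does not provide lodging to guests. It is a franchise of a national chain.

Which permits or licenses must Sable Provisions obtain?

Childcare Permit, Retail Authorization, Zone A Authorization, Zone A Certificate

Sec. 2-1. sells goods at retail; is a franchise of a national chain; floor area 6,600 square feet < 19,700 square feet → Retail Authorization required.
Sec. 2-2. provides childcare services → Childcare Permit required.
Sec. 2-3. General Business License is not required → no effect.
Sec. 2-4. does not dispense prescription medication → Pharmacy Authorization not required.
Sec. 2-5. is a franchise of a national chain; does not store flammable materials → General Business Permit not required.
Sec. 2-6. provides childcare services; floor area 6,600 square feet < 11,400 square feet → Trade Permit not required.
Sec. 2-7. is located in Zone A; floor area 6,600 square feet ≥ 4,700 square feet → Zone A Authorization required.
Sec. 2-8. does not provide lodging to guests; provides childcare services; sells goods at retail → General Business License not required.
Sec. 2-9. is located in Zone A → Zone A Certificate required.
Sec. 2-10. floor area 6,600 square feet ≤ 10,900 square feet; does not store flammable materials → Operating Authorization not required.
Sec. 2-11. does not store flammable materials → Municipal Authorization not required.
Sec. 2-12. sells goods at retail; is a franchise of a national chain (not: is a worker-owned cooperative); is located in Zone A → Commercial Registration not required.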